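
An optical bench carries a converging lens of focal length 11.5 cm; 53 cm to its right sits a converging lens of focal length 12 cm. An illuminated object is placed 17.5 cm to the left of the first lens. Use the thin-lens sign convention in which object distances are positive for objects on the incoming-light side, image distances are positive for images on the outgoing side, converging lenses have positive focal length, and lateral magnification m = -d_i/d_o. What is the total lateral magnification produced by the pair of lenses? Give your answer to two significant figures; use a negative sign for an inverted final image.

Lens 1: 1/d_i1 = 1/f_1 - 1/d_o1 = 1/11.5 - 1/17.5 = 0.02981 cm^-1, so d_i1 = 33.542 cm.
m_1 = -(33.542)/17.5 = -1.9167.
The intermediate image is 33.542 cm to the right of lens 1, so d_o2 = L - d_i1 = 53 - 33.542 = 19.458 cm.
Lens 2: 1/d_i2 = 1/f_2 - 1/d_o2 = 1/12 - 1/(19.458) = 0.03194 cm^-1, so d_i2 = 31.307 cm.
m_2 = -(31.307)/(19.458) = -1.6089.
Overall magnification: m = m_1 m_2 = 3.0838.

3.1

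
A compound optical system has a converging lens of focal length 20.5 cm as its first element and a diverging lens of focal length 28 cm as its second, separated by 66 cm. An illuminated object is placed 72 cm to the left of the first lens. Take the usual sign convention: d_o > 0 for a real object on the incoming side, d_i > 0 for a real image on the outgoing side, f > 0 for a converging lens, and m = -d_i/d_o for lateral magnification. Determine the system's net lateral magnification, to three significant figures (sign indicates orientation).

-0.171

Lens 1: 1/d_i1 = 1/f_1 - 1/d_o1 = 1/20.5 - 1/72 = 0.03489 cm^-1, so d_i1 = 28.660 cm.
m_1 = -(28.660)/72 = -0.3981.
The intermediate image is 28.660 cm to the right of lens 1, so d_o2 = L - d_i1 = 66 - 28.660 = 37.340 cm.
Lens 2: 1/d_i2 = 1/f_2 - 1/d_o2 = 1/(-28) - 1/(37.340) = -0.06250 cm^-1, so d_i2 = -16.001 cm.
m_2 = -(-16.001)/(37.340) = 0.4285.
Overall magnification: m = m_1 m_2 = -0.1706.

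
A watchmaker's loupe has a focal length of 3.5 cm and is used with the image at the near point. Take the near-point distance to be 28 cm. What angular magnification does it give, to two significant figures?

9.0

M = 1 + D/f = 1 + 28/3.5 = 9.000.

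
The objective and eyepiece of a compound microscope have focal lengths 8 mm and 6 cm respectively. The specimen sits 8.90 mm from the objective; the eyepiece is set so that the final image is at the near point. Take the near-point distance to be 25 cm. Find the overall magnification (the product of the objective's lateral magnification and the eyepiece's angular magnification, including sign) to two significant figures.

-46

Convert to cm: f_obj = 8 mm = 0.8 cm; d_o = 8.90 mm = 0.89 cm.
Objective: 1/d_i = 1/f_obj - 1/d_o = 1/0.8 - 1/0.89 = 0.12640 cm^-1, so d_i = 7.911 cm.
m_obj = -d_i/d_o = -7.911/0.89 = -8.889.
Eyepiece angular magnification (image at near point): M_eye = 1 + D/f_e = 1 + 25/6 = 5.167.
Overall M = m_obj x M_eye = (-8.889)(5.167) = -45.93.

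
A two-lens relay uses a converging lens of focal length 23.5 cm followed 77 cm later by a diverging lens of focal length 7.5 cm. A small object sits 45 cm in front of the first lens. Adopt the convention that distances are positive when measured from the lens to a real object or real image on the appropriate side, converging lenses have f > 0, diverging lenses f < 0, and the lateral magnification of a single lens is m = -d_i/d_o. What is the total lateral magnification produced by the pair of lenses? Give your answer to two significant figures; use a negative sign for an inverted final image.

First lens: d_i1 = 1/(1/23.5 - 1/45) = 49.186 cm.
m_1 = -(49.186)/45 = -1.0930.
The intermediate image is 49.186 cm to the right of lens 1, so d_o2 = L - d_i1 = 77 - 49.186 = 27.814 cm.
Second lens: d_i2 = 1/(1/(-7.5) - 1/(27.814)) = -5.907 cm.
m_2 = -(-5.907)/(27.814) = 0.2124.
The system's lateral magnification is m_1 m_2 = (-1.0930)(0.2124) = -0.2321.

-0.23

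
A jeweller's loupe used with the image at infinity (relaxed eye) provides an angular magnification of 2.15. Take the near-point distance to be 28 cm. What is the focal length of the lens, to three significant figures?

For the image at infinity, M = D/f.
f = D/M = 28/2.15 = 13.023 cm.

13.0 cm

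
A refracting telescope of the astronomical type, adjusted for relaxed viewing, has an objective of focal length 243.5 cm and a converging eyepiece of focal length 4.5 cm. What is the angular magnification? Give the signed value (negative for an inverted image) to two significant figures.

M = -f_obj/f_eye = -243.5/(4.5) = -54.111.

-54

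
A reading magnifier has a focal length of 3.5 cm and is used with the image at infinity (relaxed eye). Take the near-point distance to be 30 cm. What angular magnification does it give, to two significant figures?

M = D/f = 30/3.5 = 8.571.

8.6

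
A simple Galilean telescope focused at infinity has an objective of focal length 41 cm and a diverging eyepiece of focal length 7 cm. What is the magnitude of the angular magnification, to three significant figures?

|M| = f_obj/|f_eye| = 41/7 = 5.857.

5.86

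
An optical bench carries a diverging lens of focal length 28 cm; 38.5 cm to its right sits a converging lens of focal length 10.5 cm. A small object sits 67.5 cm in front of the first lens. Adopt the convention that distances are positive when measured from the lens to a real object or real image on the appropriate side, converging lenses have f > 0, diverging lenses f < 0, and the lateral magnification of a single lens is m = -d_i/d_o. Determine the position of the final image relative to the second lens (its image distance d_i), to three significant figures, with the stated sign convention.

First lens: d_i1 = 1/(1/(-28) - 1/67.5) = -19.791 cm.
With d_i1 < 0 the first image is virtual and lies on the object side; the object distance for lens 2 is d_o2 = 38.5 - (-19.791) = 58.291 cm.
Second lens: d_i2 = 1/(1/10.5 - 1/(58.291)) = 12.807 cm.

12.8 cm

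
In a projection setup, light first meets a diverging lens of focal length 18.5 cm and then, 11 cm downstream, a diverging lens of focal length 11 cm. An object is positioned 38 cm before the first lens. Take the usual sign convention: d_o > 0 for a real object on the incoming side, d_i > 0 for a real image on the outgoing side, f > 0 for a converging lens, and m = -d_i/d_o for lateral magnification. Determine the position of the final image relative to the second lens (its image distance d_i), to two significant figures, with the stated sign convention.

First lens: d_i1 = 1/(1/(-18.5) - 1/38) = -12.442 cm.
The intermediate image is virtual, 12.442 cm to the left of lens 1, so d_o2 = L - d_i1 = 11 - (-12.442) = 23.442 cm.
Second lens: d_i2 = 1/(1/(-11) - 1/(23.442)) = -7.487 cm.

-7.5 cm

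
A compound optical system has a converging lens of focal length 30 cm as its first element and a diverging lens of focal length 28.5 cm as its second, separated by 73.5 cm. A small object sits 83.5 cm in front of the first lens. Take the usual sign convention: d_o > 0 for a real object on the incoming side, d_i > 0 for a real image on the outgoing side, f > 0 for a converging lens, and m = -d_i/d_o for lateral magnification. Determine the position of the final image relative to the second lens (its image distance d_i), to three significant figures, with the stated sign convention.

Applying the thin-lens equation to the first lens, 1/30 = 1/83.5 + 1/d_i1, which gives d_i1 = 46.822 cm.
The intermediate image is 46.822 cm to the right of lens 1, so d_o2 = L - d_i1 = 73.5 - 46.822 = 26.678 cm.
Applying the thin-lens equation again with f_2 = -28.5 cm and d_o2 = 26.678 cm gives d_i2 = -13.779 cm.

-13.8 cm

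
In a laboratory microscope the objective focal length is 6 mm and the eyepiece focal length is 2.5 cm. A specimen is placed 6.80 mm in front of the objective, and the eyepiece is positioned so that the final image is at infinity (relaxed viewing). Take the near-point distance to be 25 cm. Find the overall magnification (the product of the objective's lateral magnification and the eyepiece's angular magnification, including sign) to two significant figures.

-75

Convert to cm: f_obj = 6 mm = 0.6 cm; d_o = 6.80 mm = 0.68 cm.
Objective: 1/d_i = 1/f_obj - 1/d_o = 1/0.6 - 1/0.68 = 0.19608 cm^-1, so d_i = 5.100 cm.
m_obj = -d_i/d_o = -5.100/0.68 = -7.500.
Eyepiece angular magnification (image at infinity): M_eye = D/f_e = 25/2.5 = 10.000.
Overall M = m_obj x M_eye = (-7.500)(10.000) = -75.00.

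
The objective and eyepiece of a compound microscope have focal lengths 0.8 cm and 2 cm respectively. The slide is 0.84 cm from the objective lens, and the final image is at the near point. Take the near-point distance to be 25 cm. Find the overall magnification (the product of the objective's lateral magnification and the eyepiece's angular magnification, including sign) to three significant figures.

Objective: 1/d_i = 1/f_obj - 1/d_o = 1/0.8 - 1/0.84 = 0.05952 cm^-1, so d_i = 16.800 cm.
m_obj = -d_i/d_o = -16.800/0.84 = -20.000.
Eyepiece angular magnification (image at near point): M_eye = 1 + D/f_e = 1 + 25/2 = 13.500.
Overall M = m_obj x M_eye = (-20.000)(13.500) = -270.00.

-270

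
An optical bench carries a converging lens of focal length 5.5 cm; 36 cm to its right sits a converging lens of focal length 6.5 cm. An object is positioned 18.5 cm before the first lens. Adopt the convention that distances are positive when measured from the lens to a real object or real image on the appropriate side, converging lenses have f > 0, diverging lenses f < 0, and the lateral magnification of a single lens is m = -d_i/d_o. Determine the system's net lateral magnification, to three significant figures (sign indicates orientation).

First lens: d_i1 = 1/(1/5.5 - 1/18.5) = 7.827 cm.
m_1 = -(7.827)/18.5 = -0.4231.
The intermediate image is 7.827 cm to the right of lens 1, so d_o2 = L - d_i1 = 36 - 7.827 = 28.173 cm.
Second lens: d_i2 = 1/(1/6.5 - 1/(28.173)) = 8.449 cm.
m_2 = -(8.449)/(28.173) = -0.2999.
The system's lateral magnification is m_1 m_2 = (-0.4231)(-0.2999) = 0.1269.

0.127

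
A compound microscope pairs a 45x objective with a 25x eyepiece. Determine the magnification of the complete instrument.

The overall magnification of a compound microscope is the product of the objective and eyepiece magnifications:
M = M_obj x M_eye = 45 x 25 = 1125.

1125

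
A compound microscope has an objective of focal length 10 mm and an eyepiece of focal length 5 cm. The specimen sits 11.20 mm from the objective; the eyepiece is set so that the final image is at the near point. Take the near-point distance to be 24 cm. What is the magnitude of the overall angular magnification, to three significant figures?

Convert to cm: f_obj = 10 mm = 1 cm; d_o = 11.20 mm = 1.12 cm.
Objective: 1/d_i = 1/f_obj - 1/d_o = 1/1 - 1/1.12 = 0.10714 cm^-1, so d_i = 9.333 cm.
m_obj = -d_i/d_o = -9.333/1.12 = -8.333.
Eyepiece angular magnification (image at near point): M_eye = 1 + D/f_e = 1 + 24/5 = 5.800.
Overall M = m_obj x M_eye = (-8.333)(5.800) = -48.33.
|M| = 48.33.

48.3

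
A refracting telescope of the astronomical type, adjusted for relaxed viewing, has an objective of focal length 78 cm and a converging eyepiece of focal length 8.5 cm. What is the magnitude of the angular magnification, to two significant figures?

|M| = f_obj/|f_eye| = 78/8.5 = 9.176.

9.2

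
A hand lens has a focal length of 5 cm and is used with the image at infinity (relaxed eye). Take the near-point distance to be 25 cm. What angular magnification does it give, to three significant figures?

5.00

M = D/f = 25/5 = 5.000.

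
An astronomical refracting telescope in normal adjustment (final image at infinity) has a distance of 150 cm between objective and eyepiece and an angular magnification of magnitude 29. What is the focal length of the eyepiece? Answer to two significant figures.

5.0 cm

In normal adjustment the tube length equals f_obj + f_eye and |M| = f_obj/f_eye.
So f_obj = 29 f_eye and 29 f_eye + f_eye = 150 cm, giving f_eye = 150/30 = 5.000 cm and f_obj = 145.000 cm.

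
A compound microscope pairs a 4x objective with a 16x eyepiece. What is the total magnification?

The overall magnification of a compound microscope is the product of the objective and eyepiece magnifications:
M = M_obj x M_eye = 4 x 16 = 64.

64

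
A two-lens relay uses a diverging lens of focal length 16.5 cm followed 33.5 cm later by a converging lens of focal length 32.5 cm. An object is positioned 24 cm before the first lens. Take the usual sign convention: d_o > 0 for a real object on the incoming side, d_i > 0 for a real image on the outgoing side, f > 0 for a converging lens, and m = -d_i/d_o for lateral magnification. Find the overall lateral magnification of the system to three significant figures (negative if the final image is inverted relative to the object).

-1.23

Lens 1: 1/d_i1 = 1/f_1 - 1/d_o1 = 1/(-16.5) - 1/24 = -0.10227 cm^-1, so d_i1 = -9.778 cm.
m_1 = -(-9.778)/24 = 0.4074.
The intermediate image is virtual, 9.778 cm to the left of lens 1, so d_o2 = L - d_i1 = 33.5 - (-9.778) = 43.278 cm.
Lens 2: 1/d_i2 = 1/f_2 - 1/d_o2 = 1/32.5 - 1/(43.278) = 0.00766 cm^-1, so d_i2 = 130.503 cm.
m_2 = -(130.503)/(43.278) = -3.0155.
The system's lateral magnification is m_1 m_2 = (0.4074)(-3.0155) = -1.2285.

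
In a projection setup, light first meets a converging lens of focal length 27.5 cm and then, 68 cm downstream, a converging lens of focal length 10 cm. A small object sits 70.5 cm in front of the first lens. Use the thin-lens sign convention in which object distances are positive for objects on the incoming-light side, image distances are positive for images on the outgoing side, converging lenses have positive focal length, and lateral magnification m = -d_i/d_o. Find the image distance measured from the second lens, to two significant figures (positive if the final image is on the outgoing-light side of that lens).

18 cm

First lens: d_i1 = 1/(1/27.5 - 1/70.5) = 45.087 cm.
Object distance for lens 2: d_o2 = 68 - 45.087 = 22.913 cm.
Second lens: d_i2 = 1/(1/10 - 1/(22.913)) = 17.744 cm.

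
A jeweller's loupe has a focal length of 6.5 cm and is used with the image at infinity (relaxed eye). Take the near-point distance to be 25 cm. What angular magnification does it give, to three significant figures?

M = D/f = 25/6.5 = 3.846.

3.85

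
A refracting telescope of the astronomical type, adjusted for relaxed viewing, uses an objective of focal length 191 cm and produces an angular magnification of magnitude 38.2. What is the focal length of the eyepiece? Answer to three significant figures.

|M| = f_obj/f_eye, so f_eye = f_obj/|M| = 191/38.2 = 5.000 cm.

5.00 cm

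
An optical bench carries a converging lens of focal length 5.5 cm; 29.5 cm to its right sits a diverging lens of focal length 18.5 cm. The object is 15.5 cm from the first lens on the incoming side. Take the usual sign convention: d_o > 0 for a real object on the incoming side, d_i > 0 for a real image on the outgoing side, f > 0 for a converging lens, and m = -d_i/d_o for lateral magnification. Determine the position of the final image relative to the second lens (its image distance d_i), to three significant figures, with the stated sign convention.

First lens: d_i1 = 1/(1/5.5 - 1/15.5) = 8.525 cm.
The intermediate image is 8.525 cm to the right of lens 1, so d_o2 = L - d_i1 = 29.5 - 8.525 = 20.975 cm.
Second lens: d_i2 = 1/(1/(-18.5) - 1/(20.975)) = -9.830 cm.

-9.83 cm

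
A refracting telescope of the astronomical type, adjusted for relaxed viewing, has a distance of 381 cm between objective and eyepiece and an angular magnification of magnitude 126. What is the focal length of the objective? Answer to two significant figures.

In normal adjustment the tube length equals f_obj + f_eye and |M| = f_obj/f_eye.
So f_obj = 126 f_eye and 126 f_eye + f_eye = 381 cm, giving f_eye = 381/127 = 3.000 cm and f_obj = 378.000 cm.

380 cm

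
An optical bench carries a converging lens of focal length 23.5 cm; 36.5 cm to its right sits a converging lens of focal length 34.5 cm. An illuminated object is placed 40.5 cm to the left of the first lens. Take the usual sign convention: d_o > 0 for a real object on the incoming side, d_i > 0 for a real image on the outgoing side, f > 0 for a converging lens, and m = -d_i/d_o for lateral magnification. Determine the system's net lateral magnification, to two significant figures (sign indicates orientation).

Lens 1: 1/d_i1 = 1/f_1 - 1/d_o1 = 1/23.5 - 1/40.5 = 0.01786 cm^-1, so d_i1 = 55.985 cm.
m_1 = -(55.985)/40.5 = -1.3824.
Since 55.985 cm > 36.5 cm, the first image lies past the second lens and serves as a virtual object: d_o2 = L - d_i1 = -19.485 cm.
Lens 2: 1/d_i2 = 1/f_2 - 1/d_o2 = 1/34.5 - 1/(-19.485) = 0.08031 cm^-1, so d_i2 = 12.452 cm.
m_2 = -(12.452)/(-19.485) = 0.6391.
Total m = m_1 x m_2 = (-1.3824)(0.6391) = -0.8834.

-0.88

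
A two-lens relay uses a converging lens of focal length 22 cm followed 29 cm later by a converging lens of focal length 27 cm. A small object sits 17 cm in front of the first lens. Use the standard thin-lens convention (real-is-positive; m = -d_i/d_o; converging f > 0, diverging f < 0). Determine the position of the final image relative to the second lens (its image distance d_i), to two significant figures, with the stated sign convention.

36 cm

Lens 1: 1/d_i1 = 1/f_1 - 1/d_o1 = 1/22 - 1/17 = -0.01337 cm^-1, so d_i1 = -74.800 cm.
With d_i1 < 0 the first image is virtual and lies on the object side; the object distance for lens 2 is d_o2 = 29 - (-74.800) = 103.800 cm.
Lens 2: 1/d_i2 = 1/f_2 - 1/d_o2 = 1/27 - 1/(103.800) = 0.02740 cm^-1, so d_i2 = 36.492 cm.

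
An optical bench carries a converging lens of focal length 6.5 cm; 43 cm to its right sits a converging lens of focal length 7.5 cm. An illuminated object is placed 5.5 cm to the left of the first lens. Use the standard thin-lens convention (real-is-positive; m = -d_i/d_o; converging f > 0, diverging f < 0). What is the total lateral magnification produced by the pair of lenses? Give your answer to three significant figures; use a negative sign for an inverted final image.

First lens: d_i1 = 1/(1/6.5 - 1/5.5) = -35.750 cm.
m_1 = -(-35.750)/5.5 = 6.5000.
The intermediate image is virtual, 35.750 cm to the left of lens 1, so d_o2 = L - d_i1 = 43 - (-35.750) = 78.750 cm.
Second lens: d_i2 = 1/(1/7.5 - 1/(78.750)) = 8.289 cm.
m_2 = -(8.289)/(78.750) = -0.1053.
Overall magnification: m = m_1 m_2 = -0.6842.

-0.684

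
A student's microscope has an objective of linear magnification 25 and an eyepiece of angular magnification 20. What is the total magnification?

The overall magnification of a compound microscope is the product of the objective and eyepiece magnifications:
M = M_obj x M_eye = 25 x 20 = 500.

500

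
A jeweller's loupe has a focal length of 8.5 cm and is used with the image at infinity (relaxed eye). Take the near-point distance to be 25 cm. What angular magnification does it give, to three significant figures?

M = D/f = 25/8.5 = 2.941.

2.94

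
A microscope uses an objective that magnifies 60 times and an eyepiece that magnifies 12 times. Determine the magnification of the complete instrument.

720

The overall magnification of a compound microscope is the product of the objective and eyepiece magnifications:
M = M_obj x M_eye = 60 x 12 = 720.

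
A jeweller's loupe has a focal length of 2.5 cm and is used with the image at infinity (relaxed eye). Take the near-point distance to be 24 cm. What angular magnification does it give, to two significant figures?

9.6

M = D/f = 24/2.5 = 9.600.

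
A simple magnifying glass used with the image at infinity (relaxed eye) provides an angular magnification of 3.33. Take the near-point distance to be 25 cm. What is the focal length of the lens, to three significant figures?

For the image at infinity, M = D/f.
f = D/M = 25/3.33 = 7.508 cm.

7.51 cm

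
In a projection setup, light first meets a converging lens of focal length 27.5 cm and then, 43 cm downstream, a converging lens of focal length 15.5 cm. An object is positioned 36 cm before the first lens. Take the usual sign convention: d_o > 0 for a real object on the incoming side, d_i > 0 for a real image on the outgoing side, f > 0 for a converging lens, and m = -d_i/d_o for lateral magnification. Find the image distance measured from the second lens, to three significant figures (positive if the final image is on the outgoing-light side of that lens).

Applying the thin-lens equation to the first lens, 1/27.5 = 1/36 + 1/d_i1, which gives d_i1 = 116.471 cm.
Since 116.471 cm > 43 cm, the first image lies past the second lens and serves as a virtual object: d_o2 = L - d_i1 = -73.471 cm.
Applying the thin-lens equation again with f_2 = 15.5 cm and d_o2 = -73.471 cm gives d_i2 = 12.800 cm.

12.8 cm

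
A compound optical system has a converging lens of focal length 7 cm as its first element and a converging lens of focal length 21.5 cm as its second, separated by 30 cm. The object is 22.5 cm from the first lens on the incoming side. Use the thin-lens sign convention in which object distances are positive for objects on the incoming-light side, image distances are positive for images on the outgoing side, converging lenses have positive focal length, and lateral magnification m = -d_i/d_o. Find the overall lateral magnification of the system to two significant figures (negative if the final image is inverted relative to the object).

-5.8

First lens: d_i1 = 1/(1/7 - 1/22.5) = 10.161 cm.
m_1 = -(10.161)/22.5 = -0.4516.
That image sits 19.839 cm in front of the second lens, so d_o2 = 19.839 cm.
Second lens: d_i2 = 1/(1/21.5 - 1/(19.839)) = -256.748 cm.
m_2 = -(-256.748)/(19.839) = 12.9417.
Total m = m_1 x m_2 = (-0.4516)(12.9417) = -5.8447.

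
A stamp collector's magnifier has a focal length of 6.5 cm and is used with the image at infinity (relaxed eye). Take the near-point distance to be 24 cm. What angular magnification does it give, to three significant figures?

3.69

M = D/f = 24/6.5 = 3.692.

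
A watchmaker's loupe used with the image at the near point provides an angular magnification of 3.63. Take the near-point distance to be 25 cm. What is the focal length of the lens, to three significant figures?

9.51 cm

For the image at the near point, M = 1 + D/f.
f = D/(M - 1) = 25/(3.63 - 1) = 9.506 cm.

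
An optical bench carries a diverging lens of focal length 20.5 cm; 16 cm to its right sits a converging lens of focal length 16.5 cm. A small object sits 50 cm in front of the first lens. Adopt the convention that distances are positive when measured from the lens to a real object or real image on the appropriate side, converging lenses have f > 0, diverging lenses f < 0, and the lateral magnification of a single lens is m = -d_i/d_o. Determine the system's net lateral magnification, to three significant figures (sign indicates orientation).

-0.342

Lens 1: 1/d_i1 = 1/f_1 - 1/d_o1 = 1/(-20.5) - 1/50 = -0.06878 cm^-1, so d_i1 = -14.539 cm.
m_1 = -(-14.539)/50 = 0.2908.
With d_i1 < 0 the first image is virtual and lies on the object side; the object distance for lens 2 is d_o2 = 16 - (-14.539) = 30.539 cm.
Lens 2: 1/d_i2 = 1/f_2 - 1/d_o2 = 1/16.5 - 1/(30.539) = 0.02786 cm^-1, so d_i2 = 35.892 cm.
m_2 = -(35.892)/(30.539) = -1.1753.
Overall magnification: m = m_1 m_2 = -0.3418.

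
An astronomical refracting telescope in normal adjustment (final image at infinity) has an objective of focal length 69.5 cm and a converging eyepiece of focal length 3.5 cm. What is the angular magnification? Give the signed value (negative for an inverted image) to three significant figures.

-19.9

M = -f_obj/f_eye = -69.5/(3.5) = -19.857.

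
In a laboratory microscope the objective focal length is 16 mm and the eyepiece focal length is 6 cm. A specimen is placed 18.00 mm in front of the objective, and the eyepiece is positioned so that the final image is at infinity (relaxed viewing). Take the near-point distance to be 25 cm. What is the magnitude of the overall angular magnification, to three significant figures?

33.3

Convert to cm: f_obj = 16 mm = 1.6 cm; d_o = 18.00 mm = 1.80 cm.
Objective: 1/d_i = 1/f_obj - 1/d_o = 1/1.6 - 1/1.80 = 0.06944 cm^-1, so d_i = 14.400 cm.
m_obj = -d_i/d_o = -14.400/1.80 = -8.000.
Eyepiece angular magnification (image at infinity): M_eye = D/f_e = 25/6 = 4.167.
Overall M = m_obj x M_eye = (-8.000)(4.167) = -33.33.
|M| = 33.33.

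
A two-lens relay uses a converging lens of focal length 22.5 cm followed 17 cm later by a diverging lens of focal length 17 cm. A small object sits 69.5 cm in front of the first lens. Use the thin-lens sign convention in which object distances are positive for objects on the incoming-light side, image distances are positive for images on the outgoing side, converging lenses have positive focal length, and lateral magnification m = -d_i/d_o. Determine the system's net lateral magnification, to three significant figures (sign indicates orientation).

First lens: d_i1 = 1/(1/22.5 - 1/69.5) = 33.271 cm.
m_1 = -(33.271)/69.5 = -0.4787.
This image would form 33.271 cm past lens 1, i.e. 16.271 cm beyond lens 2, so it is a virtual object for lens 2: d_o2 = 17 - 33.271 = -16.271 cm.
Second lens: d_i2 = 1/(1/(-17) - 1/(-16.271)) = 379.584 cm.
m_2 = -(379.584)/(-16.271) = 23.3285.
Overall magnification: m = m_1 m_2 = -11.1679.

-11.2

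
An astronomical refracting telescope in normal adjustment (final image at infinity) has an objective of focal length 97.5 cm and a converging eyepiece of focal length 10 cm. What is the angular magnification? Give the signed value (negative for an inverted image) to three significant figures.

-9.75

M = -f_obj/f_eye = -97.5/(10) = -9.750.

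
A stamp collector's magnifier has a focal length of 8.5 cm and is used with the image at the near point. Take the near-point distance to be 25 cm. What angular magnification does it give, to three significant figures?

3.94

M = 1 + D/f = 1 + 25/8.5 = 3.941.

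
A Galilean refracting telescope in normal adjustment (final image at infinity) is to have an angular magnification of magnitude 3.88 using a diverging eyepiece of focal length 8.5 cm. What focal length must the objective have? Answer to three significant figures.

|M| = f_obj/|f_eye|, so f_obj = |M| x |f_eye| = 3.88 x 8.5 = 32.980 cm.

33.0 cm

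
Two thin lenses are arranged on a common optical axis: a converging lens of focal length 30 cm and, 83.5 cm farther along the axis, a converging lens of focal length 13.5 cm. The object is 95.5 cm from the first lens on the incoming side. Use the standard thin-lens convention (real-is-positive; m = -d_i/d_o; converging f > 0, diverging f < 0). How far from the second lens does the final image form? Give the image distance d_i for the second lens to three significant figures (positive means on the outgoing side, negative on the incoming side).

First lens: d_i1 = 1/(1/30 - 1/95.5) = 43.740 cm.
The intermediate image is 43.740 cm to the right of lens 1, so d_o2 = L - d_i1 = 83.5 - 43.740 = 39.760 cm.
Second lens: d_i2 = 1/(1/13.5 - 1/(39.760)) = 20.440 cm.

20.4 cm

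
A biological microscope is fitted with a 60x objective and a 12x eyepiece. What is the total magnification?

The overall magnification of a compound microscope is the product of the objective and eyepiece magnifications:
M = M_obj x M_eye = 60 x 12 = 720.

720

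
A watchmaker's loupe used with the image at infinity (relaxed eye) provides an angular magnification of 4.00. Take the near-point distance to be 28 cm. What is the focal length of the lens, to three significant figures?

7.00 cm

For the image at infinity, M = D/f.
f = D/M = 28/4.0 = 7.000 cm.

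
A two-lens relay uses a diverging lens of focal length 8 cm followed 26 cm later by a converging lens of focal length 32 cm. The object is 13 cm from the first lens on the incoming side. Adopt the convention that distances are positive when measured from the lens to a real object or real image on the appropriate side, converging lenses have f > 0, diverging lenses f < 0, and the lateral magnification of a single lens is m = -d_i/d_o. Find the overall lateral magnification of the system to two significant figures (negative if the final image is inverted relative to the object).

12

Lens 1: 1/d_i1 = 1/f_1 - 1/d_o1 = 1/(-8) - 1/13 = -0.20192 cm^-1, so d_i1 = -4.952 cm.
m_1 = -(-4.952)/13 = 0.3810.
With d_i1 < 0 the first image is virtual and lies on the object side; the object distance for lens 2 is d_o2 = 26 - (-4.952) = 30.952 cm.
Lens 2: 1/d_i2 = 1/f_2 - 1/d_o2 = 1/32 - 1/(30.952) = -0.00106 cm^-1, so d_i2 = -945.455 cm.
m_2 = -(-945.455)/(30.952) = 30.5455.
The system's lateral magnification is m_1 m_2 = (0.3810)(30.5455) = 11.6364.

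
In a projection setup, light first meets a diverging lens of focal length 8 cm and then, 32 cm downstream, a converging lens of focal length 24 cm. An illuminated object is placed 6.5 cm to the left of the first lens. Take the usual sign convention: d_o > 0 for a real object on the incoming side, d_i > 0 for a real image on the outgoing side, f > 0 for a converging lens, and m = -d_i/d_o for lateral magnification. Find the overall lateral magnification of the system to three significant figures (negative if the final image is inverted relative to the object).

-1.14

Applying the thin-lens equation to the first lens, 1/(-8) = 1/6.5 + 1/d_i1, which gives d_i1 = -3.586 cm.
Its lateral magnification is m_1 = -d_i1/d_o1 = -(-3.586)/6.5 = 0.5517.
The intermediate image is virtual, 3.586 cm to the left of lens 1, so d_o2 = L - d_i1 = 32 - (-3.586) = 35.586 cm.
Applying the thin-lens equation again with f_2 = 24 cm and d_o2 = 35.586 cm gives d_i2 = 73.714 cm.
m_2 = -(73.714)/(35.586) = -2.0714.
The system's lateral magnification is m_1 m_2 = (0.5517)(-2.0714) = -1.1429.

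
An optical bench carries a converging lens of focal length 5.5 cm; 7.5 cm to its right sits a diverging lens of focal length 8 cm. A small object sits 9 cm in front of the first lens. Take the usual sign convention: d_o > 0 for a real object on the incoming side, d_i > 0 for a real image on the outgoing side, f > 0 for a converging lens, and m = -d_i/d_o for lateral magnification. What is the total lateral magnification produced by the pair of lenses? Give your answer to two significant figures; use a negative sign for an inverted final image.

-9.3

Lens 1: 1/d_i1 = 1/f_1 - 1/d_o1 = 1/5.5 - 1/9 = 0.07071 cm^-1, so d_i1 = 14.143 cm.
m_1 = -(14.143)/9 = -1.5714.
This image would form 14.143 cm past lens 1, i.e. 6.643 cm beyond lens 2, so it is a virtual object for lens 2: d_o2 = 7.5 - 14.143 = -6.643 cm.
Lens 2: 1/d_i2 = 1/f_2 - 1/d_o2 = 1/(-8) - 1/(-6.643) = 0.02554 cm^-1, so d_i2 = 39.158 cm.
m_2 = -(39.158)/(-6.643) = 5.8947.
Overall magnification: m = m_1 m_2 = -9.2632.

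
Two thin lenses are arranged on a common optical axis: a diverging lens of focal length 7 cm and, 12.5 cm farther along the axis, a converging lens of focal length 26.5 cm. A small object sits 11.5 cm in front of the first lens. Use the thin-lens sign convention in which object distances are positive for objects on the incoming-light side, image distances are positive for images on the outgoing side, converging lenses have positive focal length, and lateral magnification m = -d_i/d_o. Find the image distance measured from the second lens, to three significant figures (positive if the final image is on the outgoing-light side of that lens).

First lens: d_i1 = 1/(1/(-7) - 1/11.5) = -4.351 cm.
The intermediate image is virtual, 4.351 cm to the left of lens 1, so d_o2 = L - d_i1 = 12.5 - (-4.351) = 16.851 cm.
Second lens: d_i2 = 1/(1/26.5 - 1/(16.851)) = -46.282 cm.

-46.3 cm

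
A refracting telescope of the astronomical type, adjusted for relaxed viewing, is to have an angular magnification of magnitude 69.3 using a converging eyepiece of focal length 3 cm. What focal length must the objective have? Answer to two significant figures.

|M| = f_obj/|f_eye|, so f_obj = |M| x |f_eye| = 69.3 x 3 = 207.900 cm.

210 cm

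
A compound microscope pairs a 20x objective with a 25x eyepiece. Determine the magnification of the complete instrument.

The overall magnification of a compound microscope is the product of the objective and eyepiece magnifications:
M = M_obj x M_eye = 20 x 25 = 500.

500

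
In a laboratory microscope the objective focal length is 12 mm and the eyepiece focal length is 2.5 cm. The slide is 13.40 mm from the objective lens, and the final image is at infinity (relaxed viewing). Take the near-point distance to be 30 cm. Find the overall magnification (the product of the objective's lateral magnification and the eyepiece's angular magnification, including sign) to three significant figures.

-103

Convert to cm: f_obj = 12 mm = 1.2 cm; d_o = 13.40 mm = 1.34 cm.
Objective: 1/d_i = 1/f_obj - 1/d_o = 1/1.2 - 1/1.34 = 0.08706 cm^-1, so d_i = 11.486 cm.
m_obj = -d_i/d_o = -11.486/1.34 = -8.571.
Eyepiece angular magnification (image at infinity): M_eye = D/f_e = 30/2.5 = 12.000.
Overall M = m_obj x M_eye = (-8.571)(12.000) = -102.86.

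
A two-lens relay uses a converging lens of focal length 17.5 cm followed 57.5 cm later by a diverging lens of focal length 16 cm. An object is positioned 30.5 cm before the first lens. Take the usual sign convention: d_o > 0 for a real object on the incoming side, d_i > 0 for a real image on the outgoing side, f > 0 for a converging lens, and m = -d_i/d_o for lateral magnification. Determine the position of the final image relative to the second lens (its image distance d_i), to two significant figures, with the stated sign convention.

Lens 1: 1/d_i1 = 1/f_1 - 1/d_o1 = 1/17.5 - 1/30.5 = 0.02436 cm^-1, so d_i1 = 41.058 cm.
That image sits 16.442 cm in front of the second lens, so d_o2 = 16.442 cm.
Lens 2: 1/d_i2 = 1/f_2 - 1/d_o2 = 1/(-16) - 1/(16.442) = -0.12332 cm^-1, so d_i2 = -8.109 cm.

-8.1 cm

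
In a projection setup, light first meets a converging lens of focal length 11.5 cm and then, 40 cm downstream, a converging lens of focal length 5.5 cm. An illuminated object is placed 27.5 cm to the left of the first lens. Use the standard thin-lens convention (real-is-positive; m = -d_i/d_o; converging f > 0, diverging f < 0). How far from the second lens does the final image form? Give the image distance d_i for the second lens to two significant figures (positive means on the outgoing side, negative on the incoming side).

7.6 cm

Lens 1: 1/d_i1 = 1/f_1 - 1/d_o1 = 1/11.5 - 1/27.5 = 0.05059 cm^-1, so d_i1 = 19.766 cm.
The intermediate image is 19.766 cm to the right of lens 1, so d_o2 = L - d_i1 = 40 - 19.766 = 20.234 cm.
Lens 2: 1/d_i2 = 1/f_2 - 1/d_o2 = 1/5.5 - 1/(20.234) = 0.13240 cm^-1, so d_i2 = 7.553 cm.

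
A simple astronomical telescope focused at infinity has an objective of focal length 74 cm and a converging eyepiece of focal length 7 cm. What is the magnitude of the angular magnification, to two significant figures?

11

|M| = f_obj/|f_eye| = 74/7 = 10.571.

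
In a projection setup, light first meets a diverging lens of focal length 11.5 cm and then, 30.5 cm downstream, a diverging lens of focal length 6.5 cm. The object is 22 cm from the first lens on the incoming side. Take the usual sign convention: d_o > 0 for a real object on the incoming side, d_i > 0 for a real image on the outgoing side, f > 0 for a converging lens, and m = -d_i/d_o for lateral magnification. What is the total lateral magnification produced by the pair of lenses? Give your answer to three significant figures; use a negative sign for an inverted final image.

Applying the thin-lens equation to the first lens, 1/(-11.5) = 1/22 + 1/d_i1, which gives d_i1 = -7.552 cm.
Its lateral magnification is m_1 = -d_i1/d_o1 = -(-7.552)/22 = 0.3433.
The intermediate image is virtual, 7.552 cm to the left of lens 1, so d_o2 = L - d_i1 = 30.5 - (-7.552) = 38.052 cm.
Applying the thin-lens equation again with f_2 = -6.5 cm and d_o2 = 38.052 cm gives d_i2 = -5.552 cm.
m_2 = -(-5.552)/(38.052) = 0.1459.
The system's lateral magnification is m_1 m_2 = (0.3433)(0.1459) = 0.0501.

0.0501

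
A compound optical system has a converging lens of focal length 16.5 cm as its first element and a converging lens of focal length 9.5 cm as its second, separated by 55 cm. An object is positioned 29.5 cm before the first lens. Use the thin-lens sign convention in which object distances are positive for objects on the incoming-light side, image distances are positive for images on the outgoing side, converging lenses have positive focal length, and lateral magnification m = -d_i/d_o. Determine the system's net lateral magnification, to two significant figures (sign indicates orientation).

1.5

First lens: d_i1 = 1/(1/16.5 - 1/29.5) = 37.442 cm.
m_1 = -(37.442)/29.5 = -1.2692.
That image sits 17.558 cm in front of the second lens, so d_o2 = 17.558 cm.
Second lens: d_i2 = 1/(1/9.5 - 1/(17.558)) = 20.700 cm.
m_2 = -(20.700)/(17.558) = -1.1790.
Overall magnification: m = m_1 m_2 = 1.4964.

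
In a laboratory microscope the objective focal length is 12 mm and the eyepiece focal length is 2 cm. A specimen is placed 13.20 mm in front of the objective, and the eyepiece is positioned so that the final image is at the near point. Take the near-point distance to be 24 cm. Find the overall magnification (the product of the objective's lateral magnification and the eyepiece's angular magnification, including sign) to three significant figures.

Convert to cm: f_obj = 12 mm = 1.2 cm; d_o = 13.20 mm = 1.32 cm.
Objective: 1/d_i = 1/f_obj - 1/d_o = 1/1.2 - 1/1.32 = 0.07576 cm^-1, so d_i = 13.200 cm.
m_obj = -d_i/d_o = -13.200/1.32 = -10.000.
Eyepiece angular magnification (image at near point): M_eye = 1 + D/f_e = 1 + 24/2 = 13.000.
Overall M = m_obj x M_eye = (-10.000)(13.000) = -130.00.

-130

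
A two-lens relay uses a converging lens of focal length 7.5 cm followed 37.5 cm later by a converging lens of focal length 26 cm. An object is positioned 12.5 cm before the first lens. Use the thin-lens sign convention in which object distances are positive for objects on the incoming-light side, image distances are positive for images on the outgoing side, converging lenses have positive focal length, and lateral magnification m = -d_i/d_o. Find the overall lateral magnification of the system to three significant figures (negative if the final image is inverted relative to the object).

-5.38

First lens: d_i1 = 1/(1/7.5 - 1/12.5) = 18.750 cm.
m_1 = -(18.750)/12.5 = -1.5000.
The intermediate image is 18.750 cm to the right of lens 1, so d_o2 = L - d_i1 = 37.5 - 18.750 = 18.750 cm.
Second lens: d_i2 = 1/(1/26 - 1/(18.750)) = -67.241 cm.
m_2 = -(-67.241)/(18.750) = 3.5862.
The system's lateral magnification is m_1 m_2 = (-1.5000)(3.5862) = -5.3793.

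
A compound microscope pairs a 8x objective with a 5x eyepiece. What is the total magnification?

The overall magnification of a compound microscope is the product of the objective and eyepiece magnifications:
M = M_obj x M_eye = 8 x 5 = 40.

40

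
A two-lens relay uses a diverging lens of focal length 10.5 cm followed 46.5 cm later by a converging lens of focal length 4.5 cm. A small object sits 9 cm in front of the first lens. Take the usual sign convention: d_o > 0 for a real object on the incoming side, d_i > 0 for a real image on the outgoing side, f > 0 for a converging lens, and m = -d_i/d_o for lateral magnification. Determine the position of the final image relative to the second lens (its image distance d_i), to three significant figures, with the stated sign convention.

First lens: d_i1 = 1/(1/(-10.5) - 1/9) = -4.846 cm.
The intermediate image is virtual, 4.846 cm to the left of lens 1, so d_o2 = L - d_i1 = 46.5 - (-4.846) = 51.346 cm.
Second lens: d_i2 = 1/(1/4.5 - 1/(51.346)) = 4.932 cm.

4.93 cm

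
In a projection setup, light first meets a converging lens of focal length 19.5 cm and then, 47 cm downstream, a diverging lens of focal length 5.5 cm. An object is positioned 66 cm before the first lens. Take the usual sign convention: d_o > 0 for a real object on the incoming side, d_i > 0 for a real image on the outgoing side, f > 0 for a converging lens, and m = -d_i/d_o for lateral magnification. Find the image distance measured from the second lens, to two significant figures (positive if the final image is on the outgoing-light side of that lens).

-4.3 cm

Applying the thin-lens equation to the first lens, 1/19.5 = 1/66 + 1/d_i1, which gives d_i1 = 27.677 cm.
The intermediate image is 27.677 cm to the right of lens 1, so d_o2 = L - d_i1 = 47 - 27.677 = 19.323 cm.
Applying the thin-lens equation again with f_2 = -5.5 cm and d_o2 = 19.323 cm gives d_i2 = -4.281 cm.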